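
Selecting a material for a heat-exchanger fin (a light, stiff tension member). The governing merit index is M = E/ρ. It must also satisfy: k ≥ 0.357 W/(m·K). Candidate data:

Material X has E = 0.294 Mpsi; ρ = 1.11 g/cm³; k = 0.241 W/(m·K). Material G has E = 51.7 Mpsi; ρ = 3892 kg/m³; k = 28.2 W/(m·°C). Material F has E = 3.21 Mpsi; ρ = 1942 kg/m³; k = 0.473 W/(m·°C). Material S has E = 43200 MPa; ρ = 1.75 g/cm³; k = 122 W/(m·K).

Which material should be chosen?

material G

Screen on constraints: k ≥ 0.357 W/(m·K). Survivors: material G, material F, material S.
Convert each candidate to consistent units, then evaluate M:
  material G: E = 356.5 GPa, ρ = 3892 kg/m³
  material F: E = 22.13 GPa, ρ = 1942 kg/m³
  material S: E = 43.20 GPa, ρ = 1750 kg/m³
  material G: M = 91.6 MN·m/kg
  material S: M = 24.7 MN·m/kg
  material F: M = 11.4 MN·m/kg
Material G ranks first.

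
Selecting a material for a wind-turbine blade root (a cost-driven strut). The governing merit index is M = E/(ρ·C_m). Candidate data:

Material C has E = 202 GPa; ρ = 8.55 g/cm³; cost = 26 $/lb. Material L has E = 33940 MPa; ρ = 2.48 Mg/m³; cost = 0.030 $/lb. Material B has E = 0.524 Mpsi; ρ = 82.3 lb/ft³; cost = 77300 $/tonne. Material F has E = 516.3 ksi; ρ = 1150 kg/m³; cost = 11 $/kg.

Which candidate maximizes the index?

Normalizing units and computing the index:
  material C: E = 202.0 GPa, ρ = 8550 kg/m³, cost = 57.32 $/kg
  material L: E = 33.94 GPa, ρ = 2480 kg/m³, cost = 0.06614 $/kg
  material B: E = 3.613 GPa, ρ = 1318 kg/m³, cost = 77.30 $/kg
  material F: E = 3.560 GPa, ρ = 1150 kg/m³, cost = 11.00 $/kg
  material L: M = 207 MN·m per $
  material C: M = 0.412 MN·m per $
  material F: M = 0.281 MN·m per $
  material B: M = 0.0355 MN·m per $
Material L has the largest M.

material L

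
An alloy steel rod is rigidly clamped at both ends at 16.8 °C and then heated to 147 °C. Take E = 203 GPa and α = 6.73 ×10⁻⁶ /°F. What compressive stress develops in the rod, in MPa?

α = 6.73×10⁻⁶/°F × 9/5 = 12.1×10⁻⁶/K.
ΔT = 130.2 K. Constrained thermal stress σ = E·α·ΔT = 203.0×10³ MPa × 12.1×10⁻⁶ × 130.2 = 320 MPa (compressive).

320 MPa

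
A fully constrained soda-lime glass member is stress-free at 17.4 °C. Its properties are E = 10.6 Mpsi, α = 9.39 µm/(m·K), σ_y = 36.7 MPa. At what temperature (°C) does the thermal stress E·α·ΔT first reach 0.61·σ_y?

50.0 °C

E = 10.6 Mpsi = 73.08 GPa.
E·α·ΔT = 22.39 MPa ⇒ ΔT = 22.39 / (73.08×10³ × 9.39×10⁻⁶) = 32.62 K.
T = 17.4 + 32.62 = 50.02 °C.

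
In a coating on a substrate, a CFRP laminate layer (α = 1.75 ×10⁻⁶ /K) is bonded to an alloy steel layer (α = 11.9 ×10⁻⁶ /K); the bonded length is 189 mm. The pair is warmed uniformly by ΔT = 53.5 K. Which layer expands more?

α(CFRP laminate) = 1.75×10⁻⁶/K vs α(alloy steel) = 11.9×10⁻⁶/K.
Higher α expands more for the same ΔT: alloy steel.

alloy steel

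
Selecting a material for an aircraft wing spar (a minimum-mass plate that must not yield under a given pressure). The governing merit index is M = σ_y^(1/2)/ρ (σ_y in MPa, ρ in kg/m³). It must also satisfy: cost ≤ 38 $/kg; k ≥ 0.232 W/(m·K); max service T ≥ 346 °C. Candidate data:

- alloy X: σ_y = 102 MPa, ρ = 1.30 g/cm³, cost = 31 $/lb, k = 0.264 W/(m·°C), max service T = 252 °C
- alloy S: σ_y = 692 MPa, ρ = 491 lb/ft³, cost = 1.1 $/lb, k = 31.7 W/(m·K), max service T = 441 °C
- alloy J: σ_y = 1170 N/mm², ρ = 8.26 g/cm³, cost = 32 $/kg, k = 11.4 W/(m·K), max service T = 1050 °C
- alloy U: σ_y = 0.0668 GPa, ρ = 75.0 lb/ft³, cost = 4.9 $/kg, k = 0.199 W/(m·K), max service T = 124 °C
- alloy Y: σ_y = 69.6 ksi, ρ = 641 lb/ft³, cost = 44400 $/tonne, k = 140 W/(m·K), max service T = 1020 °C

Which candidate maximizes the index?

Screen on constraints: cost ≤ 38 $/kg; k ≥ 0.232 W/(m·K); max service T ≥ 346 °C. Survivors: alloy S, alloy J.
In SI units:
  alloy S: σ_y = 692.0 MPa, ρ = 7865 kg/m³
  alloy J: σ_y = 1170 MPa, ρ = 8260 kg/m³
  alloy J: M = 4.14×10⁻³
  alloy S: M = 3.34×10⁻³
Alloy J has the largest M.

alloy J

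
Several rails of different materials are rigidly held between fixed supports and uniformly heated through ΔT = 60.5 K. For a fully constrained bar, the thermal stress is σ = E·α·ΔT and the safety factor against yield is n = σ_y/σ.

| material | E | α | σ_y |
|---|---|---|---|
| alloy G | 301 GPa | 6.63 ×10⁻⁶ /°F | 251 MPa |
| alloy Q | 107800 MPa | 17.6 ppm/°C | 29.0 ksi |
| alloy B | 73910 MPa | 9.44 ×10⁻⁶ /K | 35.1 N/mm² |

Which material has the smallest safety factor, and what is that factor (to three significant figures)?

alloy B, n = 0.832

In consistent units (E in GPa, α in ×10⁻⁶/K, σ_y in MPa):
  alloy G: E = 301.0, α = 11.9, σ_y = 251.0 → σ = 217 MPa, n = 1.15
  alloy Q: E = 107.8, α = 17.6, σ_y = 199.9 → σ = 115 MPa, n = 1.74
  alloy B: E = 73.91, α = 9.44, σ_y = 35.10 → σ = 42.2 MPa, n = 0.832
Alloy B has the lowest safety factor, n = 0.832.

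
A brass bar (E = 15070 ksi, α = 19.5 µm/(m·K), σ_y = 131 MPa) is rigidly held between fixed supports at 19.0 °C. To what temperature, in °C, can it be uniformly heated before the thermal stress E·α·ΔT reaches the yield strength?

E = 15070 ksi = 103.9 GPa.
E·α·ΔT = 131.0 MPa ⇒ ΔT = 131.0 / (103.9×10³ × 19.5×10⁻⁶) = 64.66 K.
T = 19.0 + 64.66 = 83.66 °C.

83.7 °C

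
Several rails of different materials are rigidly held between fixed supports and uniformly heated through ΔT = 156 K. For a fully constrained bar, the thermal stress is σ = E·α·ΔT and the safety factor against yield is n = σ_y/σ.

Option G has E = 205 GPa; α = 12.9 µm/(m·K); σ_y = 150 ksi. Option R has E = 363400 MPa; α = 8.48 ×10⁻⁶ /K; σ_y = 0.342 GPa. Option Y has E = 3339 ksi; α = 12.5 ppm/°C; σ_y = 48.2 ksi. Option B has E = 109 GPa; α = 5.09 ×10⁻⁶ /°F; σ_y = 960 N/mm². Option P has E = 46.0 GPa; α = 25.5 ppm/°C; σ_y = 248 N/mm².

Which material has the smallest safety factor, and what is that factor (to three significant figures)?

Converting E to GPa, α to ×10⁻⁶/K, σ_y to MPa, then σ and n for each:
  option G: E = 205.0, α = 12.9, σ_y = 1034 → σ = 413 MPa, n = 2.51
  option R: E = 363.4, α = 8.48, σ_y = 342.0 → σ = 481 MPa, n = 0.711
  option Y: E = 23.02, α = 12.5, σ_y = 332.3 → σ = 44.9 MPa, n = 7.40
  option B: E = 109.0, α = 9.16, σ_y = 960.0 → σ = 156 MPa, n = 6.16
  option P: E = 46.00, α = 25.5, σ_y = 248.0 → σ = 183 MPa, n = 1.36
The minimum is option R at n = 0.711.

option R, n = 0.711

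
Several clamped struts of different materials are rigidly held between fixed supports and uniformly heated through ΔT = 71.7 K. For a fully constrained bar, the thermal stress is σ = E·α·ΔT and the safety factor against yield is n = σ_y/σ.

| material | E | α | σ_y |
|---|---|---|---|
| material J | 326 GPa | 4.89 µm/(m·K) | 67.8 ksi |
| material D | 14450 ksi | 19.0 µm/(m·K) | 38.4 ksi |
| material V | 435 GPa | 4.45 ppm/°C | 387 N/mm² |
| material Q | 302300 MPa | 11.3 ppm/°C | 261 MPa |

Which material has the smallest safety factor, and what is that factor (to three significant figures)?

With everything in SI (GPa, ×10⁻⁶/K, MPa):
  material J: E = 326.0, α = 4.89, σ_y = 467.5 → σ = 114 MPa, n = 4.09
  material D: E = 99.63, α = 19.0, σ_y = 264.8 → σ = 136 MPa, n = 1.95
  material V: E = 435.0, α = 4.45, σ_y = 387.0 → σ = 139 MPa, n = 2.79
  material Q: E = 302.3, α = 11.3, σ_y = 261.0 → σ = 245 MPa, n = 1.07
The minimum is material Q at n = 1.07.

material Q, n = 1.07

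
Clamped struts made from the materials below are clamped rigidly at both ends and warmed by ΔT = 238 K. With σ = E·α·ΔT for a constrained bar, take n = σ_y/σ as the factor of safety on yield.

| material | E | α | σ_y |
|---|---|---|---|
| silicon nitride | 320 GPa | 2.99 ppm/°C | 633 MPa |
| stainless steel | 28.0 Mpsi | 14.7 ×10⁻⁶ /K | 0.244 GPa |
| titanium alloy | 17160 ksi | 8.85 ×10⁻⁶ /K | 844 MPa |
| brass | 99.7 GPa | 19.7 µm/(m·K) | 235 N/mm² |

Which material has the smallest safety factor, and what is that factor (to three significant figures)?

Converting E to GPa, α to ×10⁻⁶/K, σ_y to MPa, then σ and n for each:
  silicon nitride: E = 320.0, α = 2.99, σ_y = 633.0 → σ = 228 MPa, n = 2.78
  stainless steel: E = 193.1, α = 14.7, σ_y = 244.0 → σ = 675 MPa, n = 0.361
  titanium alloy: E = 118.3, α = 8.85, σ_y = 844.0 → σ = 249 MPa, n = 3.39
  brass: E = 99.70, α = 19.7, σ_y = 235.0 → σ = 467 MPa, n = 0.503
Smallest n: stainless steel with n = 0.361.

stainless steel, n = 0.361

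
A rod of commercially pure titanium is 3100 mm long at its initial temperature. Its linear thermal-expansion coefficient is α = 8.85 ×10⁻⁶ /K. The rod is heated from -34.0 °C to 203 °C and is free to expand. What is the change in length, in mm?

ΔT = 203 − (-34.0) = 237.0 K.
ΔL = α·L₀·ΔT = 8.85×10⁻⁶ × 3100 mm × 237.0 K = 6.50 mm.

6.50 mm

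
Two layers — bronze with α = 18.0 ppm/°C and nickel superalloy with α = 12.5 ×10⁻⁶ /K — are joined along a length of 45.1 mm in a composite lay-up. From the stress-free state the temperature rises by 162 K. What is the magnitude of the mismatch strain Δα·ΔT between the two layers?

8.91×10⁻⁴

Δα = |18.0 − 12.5|×10⁻⁶/K = 5.50×10⁻⁶/K.
Mismatch strain = Δα·ΔT = 5.50×10⁻⁶ × 162.0 = 8.91×10⁻⁴.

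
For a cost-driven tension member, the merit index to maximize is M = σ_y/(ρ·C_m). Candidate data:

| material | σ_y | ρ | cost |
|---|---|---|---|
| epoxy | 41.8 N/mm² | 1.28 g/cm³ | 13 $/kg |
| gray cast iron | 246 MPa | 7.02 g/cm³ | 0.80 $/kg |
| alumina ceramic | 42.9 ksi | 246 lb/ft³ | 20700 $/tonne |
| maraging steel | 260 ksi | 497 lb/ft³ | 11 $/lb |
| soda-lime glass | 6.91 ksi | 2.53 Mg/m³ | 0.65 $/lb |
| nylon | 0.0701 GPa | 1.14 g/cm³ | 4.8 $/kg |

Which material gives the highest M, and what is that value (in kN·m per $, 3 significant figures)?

After converting to SI:
  epoxy: σ_y = 41.80 MPa, ρ = 1280 kg/m³, cost = 13.00 $/kg
  gray cast iron: σ_y = 246.0 MPa, ρ = 7020 kg/m³, cost = 0.8000 $/kg
  alumina ceramic: σ_y = 295.8 MPa, ρ = 3941 kg/m³, cost = 20.70 $/kg
  maraging steel: σ_y = 1793 MPa, ρ = 7961 kg/m³, cost = 24.25 $/kg
  soda-lime glass: σ_y = 47.64 MPa, ρ = 2530 kg/m³, cost = 1.433 $/kg
  nylon: σ_y = 70.10 MPa, ρ = 1140 kg/m³, cost = 4.800 $/kg
  gray cast iron: M = 43.8 kN·m per $
  soda-lime glass: M = 13.1 kN·m per $
  nylon: M = 12.8 kN·m per $
  maraging steel: M = 9.29 kN·m per $
  alumina ceramic: M = 3.63 kN·m per $
  epoxy: M = 2.51 kN·m per $
Gray cast iron ranks first.

gray cast iron, M = 43.8 kN·m per $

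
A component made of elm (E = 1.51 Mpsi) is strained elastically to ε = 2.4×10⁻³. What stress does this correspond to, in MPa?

E = 1.51 Mpsi = 10.41 GPa.
σ = E·ε = 10410 MPa × 2.4×10⁻³ = 25.0 MPa.

25.0 MPa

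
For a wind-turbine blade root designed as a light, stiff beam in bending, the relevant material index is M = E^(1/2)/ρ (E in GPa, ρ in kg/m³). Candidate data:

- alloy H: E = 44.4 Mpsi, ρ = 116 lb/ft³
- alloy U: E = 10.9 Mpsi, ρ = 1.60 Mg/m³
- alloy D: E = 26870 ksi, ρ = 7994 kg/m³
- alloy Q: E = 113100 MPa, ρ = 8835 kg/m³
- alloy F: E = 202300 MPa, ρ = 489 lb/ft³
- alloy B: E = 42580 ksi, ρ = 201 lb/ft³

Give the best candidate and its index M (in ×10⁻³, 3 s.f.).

In SI units:
  alloy H: E = 306.1 GPa, ρ = 1858 kg/m³
  alloy U: E = 75.15 GPa, ρ = 1600 kg/m³
  alloy D: E = 185.3 GPa, ρ = 7994 kg/m³
  alloy Q: E = 113.1 GPa, ρ = 8835 kg/m³
  alloy F: E = 202.3 GPa, ρ = 7833 kg/m³
  alloy B: E = 293.6 GPa, ρ = 3220 kg/m³
  alloy H: M = 9.42×10⁻³
  alloy U: M = 5.42×10⁻³
  alloy B: M = 5.32×10⁻³
  alloy F: M = 1.82×10⁻³
  alloy D: M = 1.70×10⁻³
  alloy Q: M = 1.20×10⁻³
Highest index: alloy H.

alloy H, M = 9.42×10⁻³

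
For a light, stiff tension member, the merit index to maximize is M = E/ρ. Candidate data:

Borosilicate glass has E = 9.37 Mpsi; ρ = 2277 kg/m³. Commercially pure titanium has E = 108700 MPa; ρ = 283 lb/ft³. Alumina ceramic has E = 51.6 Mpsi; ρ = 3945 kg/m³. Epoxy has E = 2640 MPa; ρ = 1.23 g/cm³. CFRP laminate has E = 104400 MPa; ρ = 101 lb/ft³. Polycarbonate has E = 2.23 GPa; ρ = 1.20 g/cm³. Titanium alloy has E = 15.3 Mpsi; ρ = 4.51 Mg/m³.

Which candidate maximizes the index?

After converting to SI:
  borosilicate glass: E = 64.60 GPa, ρ = 2277 kg/m³
  commercially pure titanium: E = 108.7 GPa, ρ = 4533 kg/m³
  alumina ceramic: E = 355.8 GPa, ρ = 3945 kg/m³
  epoxy: E = 2.640 GPa, ρ = 1230 kg/m³
  CFRP laminate: E = 104.4 GPa, ρ = 1618 kg/m³
  polycarbonate: E = 2.230 GPa, ρ = 1200 kg/m³
  titanium alloy: E = 105.5 GPa, ρ = 4510 kg/m³
  alumina ceramic: M = 90.2 MN·m/kg
  CFRP laminate: M = 64.5 MN·m/kg
  borosilicate glass: M = 28.4 MN·m/kg
  commercially pure titanium: M = 24.0 MN·m/kg
  titanium alloy: M = 23.4 MN·m/kg
  epoxy: M = 2.15 MN·m/kg
  polycarbonate: M = 1.86 MN·m/kg
Highest index: alumina ceramic.

alumina ceramic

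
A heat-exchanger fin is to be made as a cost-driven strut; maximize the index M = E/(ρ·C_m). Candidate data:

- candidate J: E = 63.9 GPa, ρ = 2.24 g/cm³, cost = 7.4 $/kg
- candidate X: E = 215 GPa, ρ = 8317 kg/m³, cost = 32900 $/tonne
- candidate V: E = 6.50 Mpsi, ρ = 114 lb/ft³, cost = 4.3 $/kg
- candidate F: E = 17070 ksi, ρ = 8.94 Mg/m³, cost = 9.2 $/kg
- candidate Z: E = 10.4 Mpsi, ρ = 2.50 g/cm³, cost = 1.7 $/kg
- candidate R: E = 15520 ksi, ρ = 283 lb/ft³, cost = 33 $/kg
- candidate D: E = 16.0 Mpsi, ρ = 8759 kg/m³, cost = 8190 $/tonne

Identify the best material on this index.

After converting to SI:
  candidate J: E = 63.90 GPa, ρ = 2240 kg/m³, cost = 7.400 $/kg
  candidate X: E = 215.0 GPa, ρ = 8317 kg/m³, cost = 32.90 $/kg
  candidate V: E = 44.82 GPa, ρ = 1826 kg/m³, cost = 4.300 $/kg
  candidate F: E = 117.7 GPa, ρ = 8940 kg/m³, cost = 9.200 $/kg
  candidate Z: E = 71.71 GPa, ρ = 2500 kg/m³, cost = 1.700 $/kg
  candidate R: E = 107.0 GPa, ρ = 4533 kg/m³, cost = 33.00 $/kg
  candidate D: E = 110.3 GPa, ρ = 8759 kg/m³, cost = 8.190 $/kg
  candidate Z: M = 16.9 MN·m per $
  candidate V: M = 5.71 MN·m per $
  candidate J: M = 3.85 MN·m per $
  candidate D: M = 1.54 MN·m per $
  candidate F: M = 1.43 MN·m per $
  candidate X: M = 0.786 MN·m per $
  candidate R: M = 0.715 MN·m per $
Candidate Z has the largest M.

candidate Z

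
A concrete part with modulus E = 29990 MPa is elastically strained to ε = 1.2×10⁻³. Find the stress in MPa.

E = 29990 MPa = 29.99 GPa.
σ = E·ε = 29990 MPa × 1.2×10⁻³ = 36.0 MPa.

36.0 MPa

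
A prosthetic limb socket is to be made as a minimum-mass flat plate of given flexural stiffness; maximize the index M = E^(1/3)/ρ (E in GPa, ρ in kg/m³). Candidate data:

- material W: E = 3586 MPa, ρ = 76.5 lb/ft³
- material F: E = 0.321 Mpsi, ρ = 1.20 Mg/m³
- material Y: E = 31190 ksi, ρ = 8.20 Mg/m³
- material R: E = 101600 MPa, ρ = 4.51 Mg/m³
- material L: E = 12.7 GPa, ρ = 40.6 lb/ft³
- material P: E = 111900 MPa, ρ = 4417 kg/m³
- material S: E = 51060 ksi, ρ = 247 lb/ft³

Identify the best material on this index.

After converting to SI:
  material W: E = 3.586 GPa, ρ = 1225 kg/m³
  material F: E = 2.213 GPa, ρ = 1200 kg/m³
  material Y: E = 215.0 GPa, ρ = 8200 kg/m³
  material R: E = 101.6 GPa, ρ = 4510 kg/m³
  material L: E = 12.70 GPa, ρ = 650.3 kg/m³
  material P: E = 111.9 GPa, ρ = 4417 kg/m³
  material S: E = 352.0 GPa, ρ = 3957 kg/m³
  material L: M = 3.59×10⁻³
  material S: M = 1.78×10⁻³
  material W: M = 1.25×10⁻³
  material P: M = 1.09×10⁻³
  material F: M = 1.09×10⁻³
  material R: M = 1.03×10⁻³
  material Y: M = 0.731×10⁻³
Material L ranks first.

material L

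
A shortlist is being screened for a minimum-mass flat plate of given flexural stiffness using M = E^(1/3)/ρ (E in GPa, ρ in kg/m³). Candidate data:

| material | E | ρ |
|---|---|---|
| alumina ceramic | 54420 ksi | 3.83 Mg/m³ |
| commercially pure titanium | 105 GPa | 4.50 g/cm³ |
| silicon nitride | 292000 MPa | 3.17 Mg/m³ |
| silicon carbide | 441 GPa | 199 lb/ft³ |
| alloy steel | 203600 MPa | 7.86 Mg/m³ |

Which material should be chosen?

silicon carbide

Normalizing units and computing the index:
  alumina ceramic: E = 375.2 GPa, ρ = 3830 kg/m³
  commercially pure titanium: E = 105.0 GPa, ρ = 4500 kg/m³
  silicon nitride: E = 292.0 GPa, ρ = 3170 kg/m³
  silicon carbide: E = 441.0 GPa, ρ = 3188 kg/m³
  alloy steel: E = 203.6 GPa, ρ = 7860 kg/m³
  silicon carbide: M = 2.39×10⁻³
  silicon nitride: M = 2.09×10⁻³
  alumina ceramic: M = 1.88×10⁻³
  commercially pure titanium: M = 1.05×10⁻³
  alloy steel: M = 0.748×10⁻³
The maximum is for silicon carbide.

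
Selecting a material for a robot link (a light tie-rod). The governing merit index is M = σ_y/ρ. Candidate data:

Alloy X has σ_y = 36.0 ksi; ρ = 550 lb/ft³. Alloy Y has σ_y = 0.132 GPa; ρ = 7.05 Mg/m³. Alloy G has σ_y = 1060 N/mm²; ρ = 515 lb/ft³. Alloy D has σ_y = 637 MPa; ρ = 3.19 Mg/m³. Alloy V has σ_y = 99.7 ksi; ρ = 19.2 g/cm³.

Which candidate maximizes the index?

In SI units:
  alloy X: σ_y = 248.2 MPa, ρ = 8810 kg/m³
  alloy Y: σ_y = 132.0 MPa, ρ = 7050 kg/m³
  alloy G: σ_y = 1060 MPa, ρ = 8250 kg/m³
  alloy D: σ_y = 637.0 MPa, ρ = 3190 kg/m³
  alloy V: σ_y = 687.4 MPa, ρ = 19200 kg/m³
  alloy D: M = 200 kN·m/kg
  alloy G: M = 128 kN·m/kg
  alloy V: M = 35.8 kN·m/kg
  alloy X: M = 28.2 kN·m/kg
  alloy Y: M = 18.7 kN·m/kg
The maximum is for alloy D.

alloy D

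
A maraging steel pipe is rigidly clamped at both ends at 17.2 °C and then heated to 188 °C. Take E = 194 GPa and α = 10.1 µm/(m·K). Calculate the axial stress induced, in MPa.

ΔT = 170.8 K. Constrained thermal stress σ = E·α·ΔT = 194.0×10³ MPa × 10.1×10⁻⁶ × 170.8 = 335 MPa (compressive).

335 MPa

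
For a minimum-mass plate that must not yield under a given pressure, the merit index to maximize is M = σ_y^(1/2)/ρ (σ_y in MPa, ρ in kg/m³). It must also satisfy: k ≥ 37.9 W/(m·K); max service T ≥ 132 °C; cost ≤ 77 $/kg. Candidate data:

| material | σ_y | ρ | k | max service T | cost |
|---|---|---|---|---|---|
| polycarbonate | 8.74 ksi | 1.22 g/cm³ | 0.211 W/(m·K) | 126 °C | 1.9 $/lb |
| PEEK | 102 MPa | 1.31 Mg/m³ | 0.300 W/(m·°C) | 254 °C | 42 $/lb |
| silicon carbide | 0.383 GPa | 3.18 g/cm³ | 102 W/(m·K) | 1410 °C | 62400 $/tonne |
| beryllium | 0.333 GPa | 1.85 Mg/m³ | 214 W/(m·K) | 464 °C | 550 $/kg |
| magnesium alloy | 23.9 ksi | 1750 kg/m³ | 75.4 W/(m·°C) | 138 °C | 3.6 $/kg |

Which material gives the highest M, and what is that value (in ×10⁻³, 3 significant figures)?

magnesium alloy, M = 7.34×10⁻³

Screen on constraints: k ≥ 37.9 W/(m·K); max service T ≥ 132 °C; cost ≤ 77 $/kg. Survivors: silicon carbide, magnesium alloy.
Convert each candidate to consistent units, then evaluate M:
  silicon carbide: σ_y = 383.0 MPa, ρ = 3180 kg/m³
  magnesium alloy: σ_y = 164.8 MPa, ρ = 1750 kg/m³
  magnesium alloy: M = 7.34×10⁻³
  silicon carbide: M = 6.15×10⁻³
Magnesium alloy ranks first.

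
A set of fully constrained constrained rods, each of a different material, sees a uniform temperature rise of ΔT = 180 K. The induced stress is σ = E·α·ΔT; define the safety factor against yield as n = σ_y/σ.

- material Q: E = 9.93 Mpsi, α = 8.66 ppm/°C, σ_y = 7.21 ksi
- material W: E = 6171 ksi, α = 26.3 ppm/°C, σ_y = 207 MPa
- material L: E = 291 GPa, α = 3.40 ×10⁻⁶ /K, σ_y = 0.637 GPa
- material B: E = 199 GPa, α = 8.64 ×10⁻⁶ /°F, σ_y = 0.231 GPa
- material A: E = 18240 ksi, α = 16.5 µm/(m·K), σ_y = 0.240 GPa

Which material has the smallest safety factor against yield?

material B

In consistent units (E in GPa, α in ×10⁻⁶/K, σ_y in MPa):
  material Q: E = 68.46, α = 8.66, σ_y = 49.71 → σ = 107 MPa, n = 0.466
  material W: E = 42.55, α = 26.3, σ_y = 207.0 → σ = 201 MPa, n = 1.03
  material L: E = 291.0, α = 3.40, σ_y = 637.0 → σ = 178 MPa, n = 3.58
  material B: E = 199.0, α = 15.6, σ_y = 231.0 → σ = 557 MPa, n = 0.415
  material A: E = 125.8, α = 16.5, σ_y = 240.0 → σ = 374 MPa, n = 0.643
Material B has the lowest safety factor, n = 0.415.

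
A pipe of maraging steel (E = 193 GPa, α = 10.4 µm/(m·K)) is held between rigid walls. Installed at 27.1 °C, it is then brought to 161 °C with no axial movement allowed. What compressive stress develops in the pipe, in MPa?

ΔT = 133.9 K. Constrained thermal stress σ = E·α·ΔT = 193.0×10³ MPa × 10.4×10⁻⁶ × 133.9 = 269 MPa (compressive).

269 MPa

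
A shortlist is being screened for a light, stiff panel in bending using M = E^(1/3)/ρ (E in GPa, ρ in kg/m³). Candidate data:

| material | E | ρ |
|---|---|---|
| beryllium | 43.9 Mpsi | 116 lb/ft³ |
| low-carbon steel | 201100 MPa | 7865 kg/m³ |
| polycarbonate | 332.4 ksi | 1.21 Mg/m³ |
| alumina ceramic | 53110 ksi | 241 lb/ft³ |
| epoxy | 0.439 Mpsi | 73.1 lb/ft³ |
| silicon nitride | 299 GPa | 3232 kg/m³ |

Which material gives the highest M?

beryllium

Convert each candidate to consistent units, then evaluate M:
  beryllium: E = 302.7 GPa, ρ = 1858 kg/m³
  low-carbon steel: E = 201.1 GPa, ρ = 7865 kg/m³
  polycarbonate: E = 2.292 GPa, ρ = 1210 kg/m³
  alumina ceramic: E = 366.2 GPa, ρ = 3860 kg/m³
  epoxy: E = 3.027 GPa, ρ = 1171 kg/m³
  silicon nitride: E = 299.0 GPa, ρ = 3232 kg/m³
  beryllium: M = 3.61×10⁻³
  silicon nitride: M = 2.07×10⁻³
  alumina ceramic: M = 1.85×10⁻³
  epoxy: M = 1.24×10⁻³
  polycarbonate: M = 1.09×10⁻³
  low-carbon steel: M = 0.745×10⁻³
Beryllium ranks first.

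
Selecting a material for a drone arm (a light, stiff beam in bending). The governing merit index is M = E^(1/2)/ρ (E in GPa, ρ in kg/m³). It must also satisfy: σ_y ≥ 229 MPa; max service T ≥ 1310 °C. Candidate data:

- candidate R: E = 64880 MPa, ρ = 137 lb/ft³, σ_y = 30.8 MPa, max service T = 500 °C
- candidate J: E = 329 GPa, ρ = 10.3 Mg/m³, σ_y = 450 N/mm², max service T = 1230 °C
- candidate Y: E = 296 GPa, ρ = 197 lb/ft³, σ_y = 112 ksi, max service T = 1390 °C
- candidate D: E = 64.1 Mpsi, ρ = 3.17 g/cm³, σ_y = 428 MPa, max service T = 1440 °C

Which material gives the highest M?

candidate D

Screen on constraints: σ_y ≥ 229 MPa; max service T ≥ 1310 °C. Survivors: candidate Y, candidate D.
After converting to SI:
  candidate Y: E = 296.0 GPa, ρ = 3156 kg/m³
  candidate D: E = 442.0 GPa, ρ = 3170 kg/m³
  candidate D: M = 6.63×10⁻³
  candidate Y: M = 5.45×10⁻³
Candidate D ranks first.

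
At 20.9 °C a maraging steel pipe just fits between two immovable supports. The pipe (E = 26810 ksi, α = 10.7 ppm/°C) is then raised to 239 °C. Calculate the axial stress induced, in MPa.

431 MPa

E = 26810 ksi = 184.8 GPa.
ΔT = 218.1 K. Constrained thermal stress σ = E·α·ΔT = 184.8×10³ MPa × 10.7×10⁻⁶ × 218.1 = 431 MPa (compressive).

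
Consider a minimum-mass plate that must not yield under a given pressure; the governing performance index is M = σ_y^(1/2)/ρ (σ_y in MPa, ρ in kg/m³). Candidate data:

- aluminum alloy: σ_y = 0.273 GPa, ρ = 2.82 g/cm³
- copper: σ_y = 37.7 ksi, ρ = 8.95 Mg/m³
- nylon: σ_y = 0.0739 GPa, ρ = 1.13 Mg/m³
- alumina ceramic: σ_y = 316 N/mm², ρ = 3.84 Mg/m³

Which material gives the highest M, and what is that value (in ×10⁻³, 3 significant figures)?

In SI units:
  aluminum alloy: σ_y = 273.0 MPa, ρ = 2820 kg/m³
  copper: σ_y = 259.9 MPa, ρ = 8950 kg/m³
  nylon: σ_y = 73.90 MPa, ρ = 1130 kg/m³
  alumina ceramic: σ_y = 316.0 MPa, ρ = 3840 kg/m³
  nylon: M = 7.61×10⁻³
  aluminum alloy: M = 5.86×10⁻³
  alumina ceramic: M = 4.63×10⁻³
  copper: M = 1.80×10⁻³
Nylon ranks first.

nylon, M = 7.61×10⁻³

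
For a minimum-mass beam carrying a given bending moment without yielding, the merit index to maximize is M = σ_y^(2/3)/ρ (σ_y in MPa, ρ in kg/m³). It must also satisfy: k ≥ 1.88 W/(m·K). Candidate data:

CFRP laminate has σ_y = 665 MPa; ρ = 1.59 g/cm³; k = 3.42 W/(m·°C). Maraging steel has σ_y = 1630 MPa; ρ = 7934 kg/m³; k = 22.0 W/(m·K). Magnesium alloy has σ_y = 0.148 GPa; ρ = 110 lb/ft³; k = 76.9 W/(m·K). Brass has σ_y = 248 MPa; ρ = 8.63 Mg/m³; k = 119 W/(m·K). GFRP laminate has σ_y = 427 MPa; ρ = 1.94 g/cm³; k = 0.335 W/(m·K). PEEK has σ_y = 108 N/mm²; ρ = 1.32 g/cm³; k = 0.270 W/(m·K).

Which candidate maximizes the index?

Screen on constraints: k ≥ 1.88 W/(m·K). Survivors: CFRP laminate, maraging steel, magnesium alloy, brass.
In SI units:
  CFRP laminate: σ_y = 665.0 MPa, ρ = 1590 kg/m³
  maraging steel: σ_y = 1630 MPa, ρ = 7934 kg/m³
  magnesium alloy: σ_y = 148.0 MPa, ρ = 1762 kg/m³
  brass: σ_y = 248.0 MPa, ρ = 8630 kg/m³
  CFRP laminate: M = 47.9×10⁻³
  maraging steel: M = 17.5×10⁻³
  magnesium alloy: M = 15.9×10⁻³
  brass: M = 4.57×10⁻³
CFRP laminate ranks first.

CFRP laminate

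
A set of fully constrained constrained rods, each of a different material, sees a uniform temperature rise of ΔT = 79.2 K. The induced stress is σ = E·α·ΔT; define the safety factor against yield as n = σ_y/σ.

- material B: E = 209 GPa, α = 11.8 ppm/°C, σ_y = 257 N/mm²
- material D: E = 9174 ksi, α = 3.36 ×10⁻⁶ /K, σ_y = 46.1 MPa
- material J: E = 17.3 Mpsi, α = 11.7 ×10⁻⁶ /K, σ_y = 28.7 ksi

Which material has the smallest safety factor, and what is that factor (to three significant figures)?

material B, n = 1.32

Converting E to GPa, α to ×10⁻⁶/K, σ_y to MPa, then σ and n for each:
  material B: E = 209.0, α = 11.8, σ_y = 257.0 → σ = 195 MPa, n = 1.32
  material D: E = 63.25, α = 3.36, σ_y = 46.10 → σ = 16.8 MPa, n = 2.74
  material J: E = 119.3, α = 11.7, σ_y = 197.9 → σ = 111 MPa, n = 1.79
Smallest n: material B with n = 1.32.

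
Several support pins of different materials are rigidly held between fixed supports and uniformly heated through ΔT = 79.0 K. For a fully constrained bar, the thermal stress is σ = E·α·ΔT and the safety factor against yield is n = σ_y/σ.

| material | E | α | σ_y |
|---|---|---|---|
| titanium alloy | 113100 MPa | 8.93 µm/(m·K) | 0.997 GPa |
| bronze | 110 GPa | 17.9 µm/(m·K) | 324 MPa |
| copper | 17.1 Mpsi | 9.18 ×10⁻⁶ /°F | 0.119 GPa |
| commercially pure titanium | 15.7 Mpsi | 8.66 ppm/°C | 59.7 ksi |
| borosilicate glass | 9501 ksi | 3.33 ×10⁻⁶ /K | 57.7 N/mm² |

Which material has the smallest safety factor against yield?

With everything in SI (GPa, ×10⁻⁶/K, MPa):
  titanium alloy: E = 113.1, α = 8.93, σ_y = 997.0 → σ = 79.8 MPa, n = 12.5
  bronze: E = 110.0, α = 17.9, σ_y = 324.0 → σ = 156 MPa, n = 2.08
  copper: E = 117.9, α = 16.5, σ_y = 119.0 → σ = 154 MPa, n = 0.773
  commercially pure titanium: E = 108.2, α = 8.66, σ_y = 411.6 → σ = 74.1 MPa, n = 5.56
  borosilicate glass: E = 65.51, α = 3.33, σ_y = 57.70 → σ = 17.2 MPa, n = 3.35
Copper has the lowest safety factor, n = 0.773.

copper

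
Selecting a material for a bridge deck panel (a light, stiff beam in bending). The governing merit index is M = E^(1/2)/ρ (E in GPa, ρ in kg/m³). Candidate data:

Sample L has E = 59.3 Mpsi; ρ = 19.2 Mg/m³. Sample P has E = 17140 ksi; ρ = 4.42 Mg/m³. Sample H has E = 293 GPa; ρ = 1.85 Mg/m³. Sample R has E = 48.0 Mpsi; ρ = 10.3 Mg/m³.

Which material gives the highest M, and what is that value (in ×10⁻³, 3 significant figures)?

sample H, M = 9.25×10⁻³

Putting every candidate on a common basis:
  sample L: E = 408.9 GPa, ρ = 19200 kg/m³
  sample P: E = 118.2 GPa, ρ = 4420 kg/m³
  sample H: E = 293.0 GPa, ρ = 1850 kg/m³
  sample R: E = 330.9 GPa, ρ = 10300 kg/m³
  sample H: M = 9.25×10⁻³
  sample P: M = 2.46×10⁻³
  sample R: M = 1.77×10⁻³
  sample L: M = 1.05×10⁻³
The maximum is for sample H.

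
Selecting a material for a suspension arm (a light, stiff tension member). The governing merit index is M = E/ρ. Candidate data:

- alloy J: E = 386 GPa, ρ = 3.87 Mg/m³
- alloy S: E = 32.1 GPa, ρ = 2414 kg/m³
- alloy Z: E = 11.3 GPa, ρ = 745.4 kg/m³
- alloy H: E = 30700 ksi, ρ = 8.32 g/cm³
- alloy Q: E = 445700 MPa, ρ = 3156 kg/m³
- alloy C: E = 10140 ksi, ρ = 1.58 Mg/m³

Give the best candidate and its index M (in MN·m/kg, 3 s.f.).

In SI units:
  alloy J: E = 386.0 GPa, ρ = 3870 kg/m³
  alloy S: E = 32.10 GPa, ρ = 2414 kg/m³
  alloy Z: E = 11.30 GPa, ρ = 745.4 kg/m³
  alloy H: E = 211.7 GPa, ρ = 8320 kg/m³
  alloy Q: E = 445.7 GPa, ρ = 3156 kg/m³
  alloy C: E = 69.91 GPa, ρ = 1580 kg/m³
  alloy Q: M = 141 MN·m/kg
  alloy J: M = 99.7 MN·m/kg
  alloy C: M = 44.2 MN·m/kg
  alloy H: M = 25.4 MN·m/kg
  alloy Z: M = 15.2 MN·m/kg
  alloy S: M = 13.3 MN·m/kg
Highest index: alloy Q.

alloy Q, M = 141 MN·m/kg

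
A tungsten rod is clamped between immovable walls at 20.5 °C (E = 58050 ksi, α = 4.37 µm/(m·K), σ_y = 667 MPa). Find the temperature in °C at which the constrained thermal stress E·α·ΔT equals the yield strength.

E = 58050 ksi = 400.2 GPa.
E·α·ΔT = 667.0 MPa ⇒ ΔT = 667.0 / (400.2×10³ × 4.37×10⁻⁶) = 381.3 K.
T = 20.5 + 381.3 = 401.8 °C.

402 °C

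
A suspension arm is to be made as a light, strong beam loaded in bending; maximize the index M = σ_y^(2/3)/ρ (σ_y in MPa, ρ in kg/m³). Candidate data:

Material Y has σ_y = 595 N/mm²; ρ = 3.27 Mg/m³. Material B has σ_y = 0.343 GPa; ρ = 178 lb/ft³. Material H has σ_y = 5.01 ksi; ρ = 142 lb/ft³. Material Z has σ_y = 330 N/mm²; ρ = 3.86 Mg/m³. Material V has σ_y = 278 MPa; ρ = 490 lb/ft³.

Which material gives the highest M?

After converting to SI:
  material Y: σ_y = 595.0 MPa, ρ = 3270 kg/m³
  material B: σ_y = 343.0 MPa, ρ = 2851 kg/m³
  material H: σ_y = 34.54 MPa, ρ = 2275 kg/m³
  material Z: σ_y = 330.0 MPa, ρ = 3860 kg/m³
  material V: σ_y = 278.0 MPa, ρ = 7849 kg/m³
  material Y: M = 21.6×10⁻³
  material B: M = 17.2×10⁻³
  material Z: M = 12.4×10⁻³
  material V: M = 5.43×10⁻³
  material H: M = 4.66×10⁻³
Material Y has the largest M.

material Y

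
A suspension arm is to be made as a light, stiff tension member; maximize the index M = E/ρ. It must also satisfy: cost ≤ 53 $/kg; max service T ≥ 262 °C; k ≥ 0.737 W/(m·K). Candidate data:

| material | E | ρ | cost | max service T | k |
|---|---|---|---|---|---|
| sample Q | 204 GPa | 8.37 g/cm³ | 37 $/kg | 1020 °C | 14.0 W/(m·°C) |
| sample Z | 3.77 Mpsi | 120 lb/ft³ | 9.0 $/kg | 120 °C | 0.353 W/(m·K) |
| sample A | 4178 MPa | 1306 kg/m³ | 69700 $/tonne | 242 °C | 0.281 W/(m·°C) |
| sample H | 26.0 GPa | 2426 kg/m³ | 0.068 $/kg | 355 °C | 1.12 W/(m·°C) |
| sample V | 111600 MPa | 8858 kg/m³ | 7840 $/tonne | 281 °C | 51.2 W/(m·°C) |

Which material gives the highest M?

Screen on constraints: cost ≤ 53 $/kg; max service T ≥ 262 °C; k ≥ 0.737 W/(m·K). Survivors: sample Q, sample H, sample V.
Putting every candidate on a common basis:
  sample Q: E = 204.0 GPa, ρ = 8370 kg/m³
  sample H: E = 26.00 GPa, ρ = 2426 kg/m³
  sample V: E = 111.6 GPa, ρ = 8858 kg/m³
  sample Q: M = 24.4 MN·m/kg
  sample V: M = 12.6 MN·m/kg
  sample H: M = 10.7 MN·m/kg
The maximum is for sample Q.

sample Q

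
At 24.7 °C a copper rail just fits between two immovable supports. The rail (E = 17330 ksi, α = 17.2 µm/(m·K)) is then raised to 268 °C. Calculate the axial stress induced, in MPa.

500 MPa

E = 17330 ksi = 119.5 GPa.
ΔT = 243.3 K. Constrained thermal stress σ = E·α·ΔT = 119.5×10³ MPa × 17.2×10⁻⁶ × 243.3 = 500 MPa (compressive).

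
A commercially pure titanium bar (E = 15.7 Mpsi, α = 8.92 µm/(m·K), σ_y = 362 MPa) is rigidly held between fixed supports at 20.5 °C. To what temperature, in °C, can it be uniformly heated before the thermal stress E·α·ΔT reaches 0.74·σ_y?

E = 15.7 Mpsi = 108.2 GPa.
E·α·ΔT = 267.9 MPa ⇒ ΔT = 267.9 / (108.2×10³ × 8.92×10⁻⁶) = 277.4 K.
T = 20.5 + 277.4 = 297.9 °C.

298 °C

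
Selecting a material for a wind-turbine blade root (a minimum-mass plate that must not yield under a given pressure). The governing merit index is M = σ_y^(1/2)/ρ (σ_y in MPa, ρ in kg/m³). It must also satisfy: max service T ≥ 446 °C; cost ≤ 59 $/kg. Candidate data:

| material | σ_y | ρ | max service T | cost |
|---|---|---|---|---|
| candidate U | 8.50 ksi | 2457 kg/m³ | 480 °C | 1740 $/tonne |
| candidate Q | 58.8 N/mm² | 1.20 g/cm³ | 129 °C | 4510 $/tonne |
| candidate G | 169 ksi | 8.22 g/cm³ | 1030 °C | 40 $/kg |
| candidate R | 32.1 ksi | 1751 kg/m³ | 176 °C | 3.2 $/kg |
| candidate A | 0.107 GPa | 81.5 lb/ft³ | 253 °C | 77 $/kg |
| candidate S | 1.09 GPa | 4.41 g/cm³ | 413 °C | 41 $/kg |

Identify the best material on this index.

Screen on constraints: max service T ≥ 446 °C; cost ≤ 59 $/kg. Survivors: candidate U, candidate G.
Putting every candidate on a common basis:
  candidate U: σ_y = 58.61 MPa, ρ = 2457 kg/m³
  candidate G: σ_y = 1165 MPa, ρ = 8220 kg/m³
  candidate G: M = 4.15×10⁻³
  candidate U: M = 3.12×10⁻³
Candidate G ranks first.

candidate G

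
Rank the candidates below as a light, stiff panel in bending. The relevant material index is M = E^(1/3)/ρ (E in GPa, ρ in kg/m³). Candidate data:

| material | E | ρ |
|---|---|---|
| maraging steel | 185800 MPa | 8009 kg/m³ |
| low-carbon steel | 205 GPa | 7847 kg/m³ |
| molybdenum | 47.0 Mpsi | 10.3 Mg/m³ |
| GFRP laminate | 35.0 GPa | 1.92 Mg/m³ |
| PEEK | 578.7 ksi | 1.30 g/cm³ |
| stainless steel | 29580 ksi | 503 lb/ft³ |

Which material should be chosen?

GFRP laminate

After converting to SI:
  maraging steel: E = 185.8 GPa, ρ = 8009 kg/m³
  low-carbon steel: E = 205.0 GPa, ρ = 7847 kg/m³
  molybdenum: E = 324.1 GPa, ρ = 10300 kg/m³
  GFRP laminate: E = 35.00 GPa, ρ = 1920 kg/m³
  PEEK: E = 3.990 GPa, ρ = 1300 kg/m³
  stainless steel: E = 203.9 GPa, ρ = 8057 kg/m³
  GFRP laminate: M = 1.70×10⁻³
  PEEK: M = 1.22×10⁻³
  low-carbon steel: M = 0.751×10⁻³
  stainless steel: M = 0.731×10⁻³
  maraging steel: M = 0.712×10⁻³
  molybdenum: M = 0.667×10⁻³
GFRP laminate ranks first.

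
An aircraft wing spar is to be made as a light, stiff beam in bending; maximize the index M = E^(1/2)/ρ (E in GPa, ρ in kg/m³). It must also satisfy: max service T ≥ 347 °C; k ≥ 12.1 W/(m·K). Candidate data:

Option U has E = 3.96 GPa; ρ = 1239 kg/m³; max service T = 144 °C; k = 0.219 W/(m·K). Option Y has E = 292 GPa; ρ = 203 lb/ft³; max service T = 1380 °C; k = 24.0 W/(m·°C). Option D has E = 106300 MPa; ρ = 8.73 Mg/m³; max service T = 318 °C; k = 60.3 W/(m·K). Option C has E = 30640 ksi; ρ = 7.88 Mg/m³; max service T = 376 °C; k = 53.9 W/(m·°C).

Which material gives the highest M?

option Y

Screen on constraints: max service T ≥ 347 °C; k ≥ 12.1 W/(m·K). Survivors: option Y, option C.
Normalizing units and computing the index:
  option Y: E = 292.0 GPa, ρ = 3252 kg/m³
  option C: E = 211.3 GPa, ρ = 7880 kg/m³
  option Y: M = 5.26×10⁻³
  option C: M = 1.84×10⁻³
Option Y has the largest M.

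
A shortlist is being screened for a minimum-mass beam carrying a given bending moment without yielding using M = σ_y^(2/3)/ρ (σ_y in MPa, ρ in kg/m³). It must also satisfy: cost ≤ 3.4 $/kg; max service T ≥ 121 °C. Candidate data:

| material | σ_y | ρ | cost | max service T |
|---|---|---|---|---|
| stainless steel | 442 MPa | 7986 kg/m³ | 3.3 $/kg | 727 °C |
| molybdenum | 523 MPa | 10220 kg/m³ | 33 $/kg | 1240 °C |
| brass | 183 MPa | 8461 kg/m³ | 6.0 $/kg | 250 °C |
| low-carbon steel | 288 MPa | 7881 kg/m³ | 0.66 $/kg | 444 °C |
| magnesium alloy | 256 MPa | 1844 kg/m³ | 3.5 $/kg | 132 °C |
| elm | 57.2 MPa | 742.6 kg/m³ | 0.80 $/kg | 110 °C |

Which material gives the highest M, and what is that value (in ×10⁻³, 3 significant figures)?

Screen on constraints: cost ≤ 3.4 $/kg; max service T ≥ 121 °C. Survivors: stainless steel, low-carbon steel.
Evaluate M for each candidate:
  stainless steel: M = 7.27×10⁻³
  low-carbon steel: M = 5.53×10⁻³
The maximum is for stainless steel.

stainless steel, M = 7.27×10⁻³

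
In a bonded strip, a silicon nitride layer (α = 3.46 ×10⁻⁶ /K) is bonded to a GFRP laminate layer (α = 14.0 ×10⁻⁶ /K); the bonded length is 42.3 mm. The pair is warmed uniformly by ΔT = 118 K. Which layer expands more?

α(silicon nitride) = 3.46×10⁻⁶/K vs α(GFRP laminate) = 14.0×10⁻⁶/K.
Higher α expands more for the same ΔT: GFRP laminate.

GFRP laminate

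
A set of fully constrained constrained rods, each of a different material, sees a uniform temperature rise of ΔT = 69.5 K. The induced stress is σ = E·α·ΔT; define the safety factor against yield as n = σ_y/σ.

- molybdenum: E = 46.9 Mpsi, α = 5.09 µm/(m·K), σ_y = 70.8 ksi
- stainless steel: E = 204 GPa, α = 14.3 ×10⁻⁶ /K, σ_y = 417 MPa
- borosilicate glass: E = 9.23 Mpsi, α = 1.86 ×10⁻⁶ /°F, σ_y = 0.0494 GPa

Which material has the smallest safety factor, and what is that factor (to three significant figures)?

With everything in SI (GPa, ×10⁻⁶/K, MPa):
  molybdenum: E = 323.4, α = 5.09, σ_y = 488.1 → σ = 114 MPa, n = 4.27
  stainless steel: E = 204.0, α = 14.3, σ_y = 417.0 → σ = 203 MPa, n = 2.06
  borosilicate glass: E = 63.64, α = 3.35, σ_y = 49.40 → σ = 14.8 MPa, n = 3.34
Smallest n: stainless steel with n = 2.06.

stainless steel, n = 2.06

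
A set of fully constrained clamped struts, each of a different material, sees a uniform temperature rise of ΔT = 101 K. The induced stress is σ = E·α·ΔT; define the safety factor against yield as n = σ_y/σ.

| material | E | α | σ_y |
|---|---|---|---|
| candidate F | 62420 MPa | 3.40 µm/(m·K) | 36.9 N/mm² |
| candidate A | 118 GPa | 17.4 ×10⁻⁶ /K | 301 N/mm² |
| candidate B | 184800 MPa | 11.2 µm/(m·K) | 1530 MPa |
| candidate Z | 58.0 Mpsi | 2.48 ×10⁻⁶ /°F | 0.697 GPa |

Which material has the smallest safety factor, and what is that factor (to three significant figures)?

With everything in SI (GPa, ×10⁻⁶/K, MPa):
  candidate F: E = 62.42, α = 3.40, σ_y = 36.90 → σ = 21.4 MPa, n = 1.72
  candidate A: E = 118.0, α = 17.4, σ_y = 301.0 → σ = 207 MPa, n = 1.45
  candidate B: E = 184.8, α = 11.2, σ_y = 1530 → σ = 209 MPa, n = 7.32
  candidate Z: E = 399.9, α = 4.46, σ_y = 697.0 → σ = 180 MPa, n = 3.87
Candidate A has the lowest safety factor, n = 1.45.

candidate A, n = 1.45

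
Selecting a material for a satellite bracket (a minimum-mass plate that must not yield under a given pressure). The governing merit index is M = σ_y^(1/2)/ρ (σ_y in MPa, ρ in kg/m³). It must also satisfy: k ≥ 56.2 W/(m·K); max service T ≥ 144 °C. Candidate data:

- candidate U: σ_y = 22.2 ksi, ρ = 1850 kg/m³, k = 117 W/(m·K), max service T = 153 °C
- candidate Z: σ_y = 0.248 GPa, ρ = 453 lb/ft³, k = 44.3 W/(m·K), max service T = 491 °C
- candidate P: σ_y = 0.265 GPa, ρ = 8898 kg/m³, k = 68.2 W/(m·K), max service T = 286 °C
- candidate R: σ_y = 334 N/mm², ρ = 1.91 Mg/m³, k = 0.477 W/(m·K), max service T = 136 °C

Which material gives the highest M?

Screen on constraints: k ≥ 56.2 W/(m·K); max service T ≥ 144 °C. Survivors: candidate U, candidate P.
Putting every candidate on a common basis:
  candidate U: σ_y = 153.1 MPa, ρ = 1850 kg/m³
  candidate P: σ_y = 265.0 MPa, ρ = 8898 kg/m³
  candidate U: M = 6.69×10⁻³
  candidate P: M = 1.83×10⁻³
Candidate U ranks first.

candidate U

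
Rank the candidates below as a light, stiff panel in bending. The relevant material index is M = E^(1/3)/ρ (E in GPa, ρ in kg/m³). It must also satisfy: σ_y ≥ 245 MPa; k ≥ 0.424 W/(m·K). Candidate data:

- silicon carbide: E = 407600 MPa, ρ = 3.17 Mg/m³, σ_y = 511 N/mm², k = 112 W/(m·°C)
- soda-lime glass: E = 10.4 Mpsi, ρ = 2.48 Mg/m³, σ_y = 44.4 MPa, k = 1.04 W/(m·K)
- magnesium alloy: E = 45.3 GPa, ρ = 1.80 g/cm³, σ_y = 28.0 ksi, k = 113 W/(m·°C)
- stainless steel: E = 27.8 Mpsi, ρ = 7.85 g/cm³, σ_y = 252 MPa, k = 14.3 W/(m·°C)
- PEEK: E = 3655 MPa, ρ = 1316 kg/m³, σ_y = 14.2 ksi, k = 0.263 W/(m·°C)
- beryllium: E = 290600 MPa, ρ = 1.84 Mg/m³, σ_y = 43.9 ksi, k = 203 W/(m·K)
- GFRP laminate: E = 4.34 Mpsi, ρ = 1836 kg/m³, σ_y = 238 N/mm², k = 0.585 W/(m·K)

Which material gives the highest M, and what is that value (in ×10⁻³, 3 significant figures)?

beryllium, M = 3.60×10⁻³

Screen on constraints: σ_y ≥ 245 MPa; k ≥ 0.424 W/(m·K). Survivors: silicon carbide, stainless steel, beryllium.
In SI units:
  silicon carbide: E = 407.6 GPa, ρ = 3170 kg/m³
  stainless steel: E = 191.7 GPa, ρ = 7850 kg/m³
  beryllium: E = 290.6 GPa, ρ = 1840 kg/m³
  beryllium: M = 3.60×10⁻³
  silicon carbide: M = 2.34×10⁻³
  stainless steel: M = 0.734×10⁻³
Beryllium ranks first.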